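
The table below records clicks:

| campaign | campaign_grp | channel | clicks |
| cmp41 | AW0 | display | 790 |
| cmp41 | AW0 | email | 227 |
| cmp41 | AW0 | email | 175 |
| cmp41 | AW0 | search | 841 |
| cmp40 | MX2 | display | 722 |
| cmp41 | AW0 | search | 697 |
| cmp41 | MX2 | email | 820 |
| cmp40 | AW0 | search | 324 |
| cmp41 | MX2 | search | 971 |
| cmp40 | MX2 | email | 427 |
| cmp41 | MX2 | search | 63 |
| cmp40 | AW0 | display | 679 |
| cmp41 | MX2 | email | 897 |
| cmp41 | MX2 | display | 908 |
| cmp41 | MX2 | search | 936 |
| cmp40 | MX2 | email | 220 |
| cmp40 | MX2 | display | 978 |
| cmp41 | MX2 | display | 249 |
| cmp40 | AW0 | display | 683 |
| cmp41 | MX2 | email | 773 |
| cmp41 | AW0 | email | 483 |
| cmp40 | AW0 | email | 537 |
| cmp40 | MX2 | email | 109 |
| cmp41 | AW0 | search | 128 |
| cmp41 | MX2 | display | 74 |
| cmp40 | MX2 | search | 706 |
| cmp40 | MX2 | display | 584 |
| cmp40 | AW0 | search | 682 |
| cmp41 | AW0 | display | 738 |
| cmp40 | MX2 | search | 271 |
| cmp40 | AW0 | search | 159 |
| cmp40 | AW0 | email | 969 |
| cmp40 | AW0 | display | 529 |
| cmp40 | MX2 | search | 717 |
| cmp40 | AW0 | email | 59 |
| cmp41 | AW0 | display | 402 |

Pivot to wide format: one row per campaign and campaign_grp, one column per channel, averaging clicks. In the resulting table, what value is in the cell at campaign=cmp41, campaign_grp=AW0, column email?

295

Rows with campaign=cmp41, campaign_grp=AW0 and channel=email: clicks values are 227, 175, 483.
(227 + 175 + 483) / 3 = 295.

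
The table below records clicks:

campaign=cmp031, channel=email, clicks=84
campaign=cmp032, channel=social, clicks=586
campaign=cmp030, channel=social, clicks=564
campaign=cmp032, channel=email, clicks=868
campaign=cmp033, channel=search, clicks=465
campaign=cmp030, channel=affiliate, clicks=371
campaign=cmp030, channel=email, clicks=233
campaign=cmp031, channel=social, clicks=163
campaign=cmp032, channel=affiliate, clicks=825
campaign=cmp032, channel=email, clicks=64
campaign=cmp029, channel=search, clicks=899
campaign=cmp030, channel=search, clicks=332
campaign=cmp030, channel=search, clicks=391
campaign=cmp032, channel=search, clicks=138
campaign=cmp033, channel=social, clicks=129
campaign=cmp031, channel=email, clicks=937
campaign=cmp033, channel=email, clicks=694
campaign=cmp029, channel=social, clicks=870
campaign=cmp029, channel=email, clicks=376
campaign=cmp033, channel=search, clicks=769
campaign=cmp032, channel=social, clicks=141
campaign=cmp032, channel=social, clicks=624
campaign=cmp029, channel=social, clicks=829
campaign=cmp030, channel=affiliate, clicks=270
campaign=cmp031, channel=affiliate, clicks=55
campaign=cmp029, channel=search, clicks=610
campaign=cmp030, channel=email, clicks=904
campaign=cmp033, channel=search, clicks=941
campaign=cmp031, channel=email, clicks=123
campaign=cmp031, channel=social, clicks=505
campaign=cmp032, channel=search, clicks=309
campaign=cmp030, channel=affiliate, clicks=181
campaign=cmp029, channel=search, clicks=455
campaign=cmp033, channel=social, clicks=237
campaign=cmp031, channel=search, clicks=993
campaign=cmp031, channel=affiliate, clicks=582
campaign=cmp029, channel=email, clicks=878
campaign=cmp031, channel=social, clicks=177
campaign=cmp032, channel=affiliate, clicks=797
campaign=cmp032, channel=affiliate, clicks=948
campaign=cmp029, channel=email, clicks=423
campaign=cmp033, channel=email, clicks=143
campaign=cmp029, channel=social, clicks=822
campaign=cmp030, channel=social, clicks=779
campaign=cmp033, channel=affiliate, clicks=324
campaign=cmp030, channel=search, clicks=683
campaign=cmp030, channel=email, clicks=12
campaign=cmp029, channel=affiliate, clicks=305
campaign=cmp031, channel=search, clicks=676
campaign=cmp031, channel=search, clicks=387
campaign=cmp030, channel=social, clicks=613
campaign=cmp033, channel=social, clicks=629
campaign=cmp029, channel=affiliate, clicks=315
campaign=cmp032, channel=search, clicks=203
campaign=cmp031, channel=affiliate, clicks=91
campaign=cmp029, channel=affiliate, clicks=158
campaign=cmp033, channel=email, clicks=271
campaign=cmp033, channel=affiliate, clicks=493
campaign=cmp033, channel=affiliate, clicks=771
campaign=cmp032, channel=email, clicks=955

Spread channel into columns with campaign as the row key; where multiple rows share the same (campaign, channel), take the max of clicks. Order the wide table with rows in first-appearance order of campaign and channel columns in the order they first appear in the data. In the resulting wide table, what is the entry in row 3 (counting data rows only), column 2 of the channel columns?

With rows in first-appearance order of campaign, row 3 is campaign=cmp030. channel columns in first-appearance order: email, social, search, affiliate; column 2 is social.
Long rows with campaign=cmp030, channel=social: max(564, 779, 613) = 779.

779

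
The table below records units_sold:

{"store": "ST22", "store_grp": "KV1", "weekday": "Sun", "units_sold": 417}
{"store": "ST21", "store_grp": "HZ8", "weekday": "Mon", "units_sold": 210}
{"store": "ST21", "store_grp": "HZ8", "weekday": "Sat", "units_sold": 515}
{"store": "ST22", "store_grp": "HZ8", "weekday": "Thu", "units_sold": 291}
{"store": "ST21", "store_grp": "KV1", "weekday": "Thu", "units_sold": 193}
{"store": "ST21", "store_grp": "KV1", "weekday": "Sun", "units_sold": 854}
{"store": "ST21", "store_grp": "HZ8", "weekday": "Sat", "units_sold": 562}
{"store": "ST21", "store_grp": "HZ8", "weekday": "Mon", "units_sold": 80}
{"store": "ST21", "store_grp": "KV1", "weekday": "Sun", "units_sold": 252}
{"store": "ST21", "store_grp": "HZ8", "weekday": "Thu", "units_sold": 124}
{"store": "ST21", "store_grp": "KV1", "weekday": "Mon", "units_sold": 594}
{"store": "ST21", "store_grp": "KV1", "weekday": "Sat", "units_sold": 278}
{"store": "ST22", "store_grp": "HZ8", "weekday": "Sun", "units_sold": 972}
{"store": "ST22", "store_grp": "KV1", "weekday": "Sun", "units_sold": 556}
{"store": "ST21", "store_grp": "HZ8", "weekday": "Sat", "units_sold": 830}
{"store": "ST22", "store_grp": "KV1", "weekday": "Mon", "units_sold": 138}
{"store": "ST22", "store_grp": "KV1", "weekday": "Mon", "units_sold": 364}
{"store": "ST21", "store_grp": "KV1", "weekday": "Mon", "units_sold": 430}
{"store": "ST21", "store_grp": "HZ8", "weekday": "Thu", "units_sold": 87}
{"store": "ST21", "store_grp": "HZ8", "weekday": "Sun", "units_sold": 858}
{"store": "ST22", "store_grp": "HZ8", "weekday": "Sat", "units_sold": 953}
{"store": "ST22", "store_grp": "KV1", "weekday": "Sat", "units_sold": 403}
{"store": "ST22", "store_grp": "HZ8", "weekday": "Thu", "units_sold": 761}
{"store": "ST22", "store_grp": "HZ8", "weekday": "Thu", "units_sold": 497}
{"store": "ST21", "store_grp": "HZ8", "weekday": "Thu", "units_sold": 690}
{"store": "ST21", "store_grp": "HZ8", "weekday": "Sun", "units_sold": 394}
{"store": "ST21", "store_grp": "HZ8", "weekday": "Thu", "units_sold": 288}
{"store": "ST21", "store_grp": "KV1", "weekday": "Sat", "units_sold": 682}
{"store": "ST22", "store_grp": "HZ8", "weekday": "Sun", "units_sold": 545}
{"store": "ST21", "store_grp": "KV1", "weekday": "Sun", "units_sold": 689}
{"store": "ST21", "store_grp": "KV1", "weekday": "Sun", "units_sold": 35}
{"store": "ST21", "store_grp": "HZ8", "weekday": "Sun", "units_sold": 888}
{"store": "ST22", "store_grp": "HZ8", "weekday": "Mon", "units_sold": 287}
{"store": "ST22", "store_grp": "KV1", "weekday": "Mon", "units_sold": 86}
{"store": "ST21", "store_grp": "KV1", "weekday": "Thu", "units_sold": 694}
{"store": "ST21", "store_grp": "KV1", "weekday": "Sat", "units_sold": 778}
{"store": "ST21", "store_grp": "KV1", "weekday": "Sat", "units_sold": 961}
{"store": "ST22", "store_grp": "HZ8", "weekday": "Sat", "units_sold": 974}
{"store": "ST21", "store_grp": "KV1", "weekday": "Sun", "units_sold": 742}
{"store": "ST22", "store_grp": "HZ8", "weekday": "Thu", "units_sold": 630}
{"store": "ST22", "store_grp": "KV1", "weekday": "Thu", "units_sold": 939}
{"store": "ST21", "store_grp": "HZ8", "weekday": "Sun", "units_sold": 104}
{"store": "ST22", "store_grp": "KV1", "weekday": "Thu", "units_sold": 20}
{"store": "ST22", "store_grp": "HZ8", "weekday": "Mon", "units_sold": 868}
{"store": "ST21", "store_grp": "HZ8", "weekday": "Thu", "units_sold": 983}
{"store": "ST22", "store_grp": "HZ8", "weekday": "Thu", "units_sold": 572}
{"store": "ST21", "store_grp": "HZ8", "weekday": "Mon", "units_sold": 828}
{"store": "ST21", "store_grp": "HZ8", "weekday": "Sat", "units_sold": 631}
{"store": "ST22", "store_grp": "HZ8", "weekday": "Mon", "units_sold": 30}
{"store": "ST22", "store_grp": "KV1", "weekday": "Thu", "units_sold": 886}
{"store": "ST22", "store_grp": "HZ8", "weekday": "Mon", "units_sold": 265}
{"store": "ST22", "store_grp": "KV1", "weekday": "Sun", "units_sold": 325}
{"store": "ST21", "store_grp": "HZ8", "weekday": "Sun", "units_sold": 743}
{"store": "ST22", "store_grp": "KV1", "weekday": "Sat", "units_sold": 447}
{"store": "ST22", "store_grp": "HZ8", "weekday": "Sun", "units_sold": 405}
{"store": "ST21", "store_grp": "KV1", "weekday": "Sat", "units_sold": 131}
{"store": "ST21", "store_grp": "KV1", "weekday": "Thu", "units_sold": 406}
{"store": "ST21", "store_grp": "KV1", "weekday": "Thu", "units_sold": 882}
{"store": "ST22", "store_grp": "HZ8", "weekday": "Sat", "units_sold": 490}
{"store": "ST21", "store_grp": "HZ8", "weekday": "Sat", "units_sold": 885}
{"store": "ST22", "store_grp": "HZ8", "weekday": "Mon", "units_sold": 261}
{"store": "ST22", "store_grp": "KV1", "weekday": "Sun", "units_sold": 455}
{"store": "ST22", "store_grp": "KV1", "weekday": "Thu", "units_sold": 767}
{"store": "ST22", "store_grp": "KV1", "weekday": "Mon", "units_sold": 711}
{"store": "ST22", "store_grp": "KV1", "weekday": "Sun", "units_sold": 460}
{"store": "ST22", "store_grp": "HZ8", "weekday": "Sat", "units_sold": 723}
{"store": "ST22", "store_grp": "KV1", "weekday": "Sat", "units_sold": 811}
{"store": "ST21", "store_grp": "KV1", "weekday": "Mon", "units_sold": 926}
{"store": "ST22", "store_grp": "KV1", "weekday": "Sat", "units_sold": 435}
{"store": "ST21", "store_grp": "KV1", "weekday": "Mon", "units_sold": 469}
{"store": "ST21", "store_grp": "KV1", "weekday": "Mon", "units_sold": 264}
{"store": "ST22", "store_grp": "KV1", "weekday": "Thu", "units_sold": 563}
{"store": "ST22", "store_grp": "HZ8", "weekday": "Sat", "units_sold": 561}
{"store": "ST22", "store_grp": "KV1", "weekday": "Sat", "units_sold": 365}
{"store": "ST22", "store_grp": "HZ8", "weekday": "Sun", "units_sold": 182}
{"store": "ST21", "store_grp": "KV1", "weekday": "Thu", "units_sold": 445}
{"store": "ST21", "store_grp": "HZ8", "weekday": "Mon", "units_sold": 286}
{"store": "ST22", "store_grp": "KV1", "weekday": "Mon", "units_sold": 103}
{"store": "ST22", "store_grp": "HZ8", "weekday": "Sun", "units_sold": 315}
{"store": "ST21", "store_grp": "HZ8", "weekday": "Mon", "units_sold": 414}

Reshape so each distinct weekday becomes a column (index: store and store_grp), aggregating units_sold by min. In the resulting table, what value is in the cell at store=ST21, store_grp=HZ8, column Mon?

80

Rows with store=ST21, store_grp=HZ8 and weekday=Mon: units_sold values are 210, 80, 828, 286, 414.
min(210, 80, 828, 286, 414) = 80.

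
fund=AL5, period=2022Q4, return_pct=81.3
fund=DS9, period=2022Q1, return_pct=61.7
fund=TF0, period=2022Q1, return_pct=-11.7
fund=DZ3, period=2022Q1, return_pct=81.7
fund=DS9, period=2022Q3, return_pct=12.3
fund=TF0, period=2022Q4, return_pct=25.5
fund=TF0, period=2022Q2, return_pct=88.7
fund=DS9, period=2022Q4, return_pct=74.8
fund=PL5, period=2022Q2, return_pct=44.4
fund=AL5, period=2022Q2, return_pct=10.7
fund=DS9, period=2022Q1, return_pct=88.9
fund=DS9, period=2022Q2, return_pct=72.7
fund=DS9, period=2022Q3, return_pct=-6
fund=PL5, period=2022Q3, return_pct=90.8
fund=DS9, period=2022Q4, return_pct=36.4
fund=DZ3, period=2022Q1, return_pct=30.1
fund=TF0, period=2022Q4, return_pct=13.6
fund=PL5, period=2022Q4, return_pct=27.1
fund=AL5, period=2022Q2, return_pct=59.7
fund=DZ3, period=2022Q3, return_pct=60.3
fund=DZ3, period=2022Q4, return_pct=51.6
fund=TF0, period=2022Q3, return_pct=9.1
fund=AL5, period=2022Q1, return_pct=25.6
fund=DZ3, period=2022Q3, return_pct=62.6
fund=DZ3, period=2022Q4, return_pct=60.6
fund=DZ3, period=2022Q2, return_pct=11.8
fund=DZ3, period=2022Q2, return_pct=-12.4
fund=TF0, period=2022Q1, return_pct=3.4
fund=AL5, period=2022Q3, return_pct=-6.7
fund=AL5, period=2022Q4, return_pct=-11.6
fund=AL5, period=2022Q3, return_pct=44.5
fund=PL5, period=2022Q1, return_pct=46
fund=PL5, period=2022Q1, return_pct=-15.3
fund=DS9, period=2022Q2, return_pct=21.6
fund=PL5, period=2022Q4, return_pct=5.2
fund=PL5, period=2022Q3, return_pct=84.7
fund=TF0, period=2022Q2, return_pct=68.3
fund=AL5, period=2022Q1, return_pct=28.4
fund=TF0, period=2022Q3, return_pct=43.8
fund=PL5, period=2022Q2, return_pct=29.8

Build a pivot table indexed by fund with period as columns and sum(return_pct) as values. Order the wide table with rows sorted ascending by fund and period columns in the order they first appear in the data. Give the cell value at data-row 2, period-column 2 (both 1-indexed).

With rows sorted ascending by fund, row 2 is fund=DS9. period columns in first-appearance order: 2022Q4, 2022Q1, 2022Q3, 2022Q2; column 2 is 2022Q1.
Long rows with fund=DS9, period=2022Q1: 61.7 + 88.9 = 150.6.

150.6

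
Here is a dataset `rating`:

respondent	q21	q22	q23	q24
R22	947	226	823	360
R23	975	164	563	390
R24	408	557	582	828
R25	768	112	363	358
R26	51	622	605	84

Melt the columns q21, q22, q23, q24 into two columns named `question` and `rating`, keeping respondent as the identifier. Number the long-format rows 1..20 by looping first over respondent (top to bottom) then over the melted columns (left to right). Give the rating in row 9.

408

20 rows total (5 × 4). Row 9: index ⌊(9-1)/4⌋ = 2 into respondent → R24; (9-1) mod 4 = 0 into the melted columns → q21.
So row 9 is (R24, q21, 408); rating = 408.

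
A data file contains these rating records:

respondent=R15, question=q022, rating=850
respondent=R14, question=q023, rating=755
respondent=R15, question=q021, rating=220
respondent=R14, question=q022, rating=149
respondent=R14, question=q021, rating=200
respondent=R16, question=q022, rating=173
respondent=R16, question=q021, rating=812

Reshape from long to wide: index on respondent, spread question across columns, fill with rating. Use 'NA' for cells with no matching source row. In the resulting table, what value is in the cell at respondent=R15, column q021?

The long row with respondent=R15, question=q021 has rating=220.

220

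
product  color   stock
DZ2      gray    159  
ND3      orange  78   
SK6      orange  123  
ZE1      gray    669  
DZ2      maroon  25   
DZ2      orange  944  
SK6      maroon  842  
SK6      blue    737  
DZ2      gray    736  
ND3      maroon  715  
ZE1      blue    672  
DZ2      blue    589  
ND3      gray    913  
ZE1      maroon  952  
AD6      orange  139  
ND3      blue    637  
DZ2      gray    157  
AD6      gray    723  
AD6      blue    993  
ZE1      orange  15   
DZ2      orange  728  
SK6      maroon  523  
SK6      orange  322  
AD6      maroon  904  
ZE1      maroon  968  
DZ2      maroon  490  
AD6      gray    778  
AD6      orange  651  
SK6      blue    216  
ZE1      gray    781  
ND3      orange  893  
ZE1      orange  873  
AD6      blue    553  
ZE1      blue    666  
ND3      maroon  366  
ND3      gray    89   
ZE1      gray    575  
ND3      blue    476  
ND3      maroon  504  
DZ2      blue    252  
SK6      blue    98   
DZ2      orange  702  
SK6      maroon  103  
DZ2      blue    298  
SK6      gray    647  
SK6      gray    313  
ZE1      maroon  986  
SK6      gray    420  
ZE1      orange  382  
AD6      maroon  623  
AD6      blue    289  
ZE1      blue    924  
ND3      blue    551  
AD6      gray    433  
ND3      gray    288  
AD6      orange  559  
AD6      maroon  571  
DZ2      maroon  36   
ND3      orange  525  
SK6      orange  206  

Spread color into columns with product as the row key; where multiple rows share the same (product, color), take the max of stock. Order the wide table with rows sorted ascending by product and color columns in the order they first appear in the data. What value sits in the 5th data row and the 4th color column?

924

With rows sorted ascending by product, row 5 is product=ZE1. color columns in first-appearance order: gray, orange, maroon, blue; column 4 is blue.
Long rows with product=ZE1, color=blue: max(672, 666, 924) = 924.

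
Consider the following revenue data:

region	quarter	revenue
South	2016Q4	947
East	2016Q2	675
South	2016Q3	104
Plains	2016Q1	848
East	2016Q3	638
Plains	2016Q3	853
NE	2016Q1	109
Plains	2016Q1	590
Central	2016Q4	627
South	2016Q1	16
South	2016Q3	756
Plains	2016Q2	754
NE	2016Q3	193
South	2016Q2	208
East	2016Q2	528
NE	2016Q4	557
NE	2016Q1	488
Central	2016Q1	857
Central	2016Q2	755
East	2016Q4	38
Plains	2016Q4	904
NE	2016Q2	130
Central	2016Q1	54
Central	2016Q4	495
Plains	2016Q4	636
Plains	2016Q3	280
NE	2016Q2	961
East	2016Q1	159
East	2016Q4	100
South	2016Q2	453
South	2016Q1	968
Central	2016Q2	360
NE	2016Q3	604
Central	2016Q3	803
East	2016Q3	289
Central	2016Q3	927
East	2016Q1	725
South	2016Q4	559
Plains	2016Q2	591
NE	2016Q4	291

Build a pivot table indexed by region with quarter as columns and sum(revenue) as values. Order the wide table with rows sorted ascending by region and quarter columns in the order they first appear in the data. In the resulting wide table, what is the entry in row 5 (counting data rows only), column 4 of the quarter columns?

984

With rows sorted ascending by region, row 5 is region=South. quarter columns in first-appearance order: 2016Q4, 2016Q2, 2016Q3, 2016Q1; column 4 is 2016Q1.
Long rows with region=South, quarter=2016Q1: 16 + 968 = 984.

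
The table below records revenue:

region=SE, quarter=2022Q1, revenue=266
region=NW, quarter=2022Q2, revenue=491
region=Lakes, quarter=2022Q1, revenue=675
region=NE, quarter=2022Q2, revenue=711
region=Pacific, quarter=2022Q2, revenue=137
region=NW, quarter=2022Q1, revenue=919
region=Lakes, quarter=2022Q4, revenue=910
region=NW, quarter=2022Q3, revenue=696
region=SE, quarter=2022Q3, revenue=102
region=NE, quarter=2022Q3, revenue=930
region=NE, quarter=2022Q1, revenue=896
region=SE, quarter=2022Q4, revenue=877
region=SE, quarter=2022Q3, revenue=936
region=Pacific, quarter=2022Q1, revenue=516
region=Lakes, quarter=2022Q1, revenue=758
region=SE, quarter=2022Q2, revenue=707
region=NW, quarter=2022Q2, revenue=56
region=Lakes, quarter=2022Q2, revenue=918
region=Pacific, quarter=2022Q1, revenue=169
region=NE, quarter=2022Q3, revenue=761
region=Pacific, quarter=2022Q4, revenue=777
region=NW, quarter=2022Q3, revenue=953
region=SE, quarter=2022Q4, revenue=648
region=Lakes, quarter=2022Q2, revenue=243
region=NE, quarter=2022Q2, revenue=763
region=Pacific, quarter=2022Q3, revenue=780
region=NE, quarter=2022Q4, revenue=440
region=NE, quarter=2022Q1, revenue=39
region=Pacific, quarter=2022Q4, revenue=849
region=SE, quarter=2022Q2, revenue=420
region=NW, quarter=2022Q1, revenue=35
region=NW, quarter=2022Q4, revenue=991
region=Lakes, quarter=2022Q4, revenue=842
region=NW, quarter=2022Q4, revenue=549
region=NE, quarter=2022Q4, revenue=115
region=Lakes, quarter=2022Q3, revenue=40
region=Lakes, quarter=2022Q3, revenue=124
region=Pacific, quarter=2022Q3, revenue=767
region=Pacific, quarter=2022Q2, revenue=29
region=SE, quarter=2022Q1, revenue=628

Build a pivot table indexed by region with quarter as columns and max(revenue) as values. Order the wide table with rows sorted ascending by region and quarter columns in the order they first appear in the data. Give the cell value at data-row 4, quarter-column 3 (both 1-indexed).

849

With rows sorted ascending by region, row 4 is region=Pacific. quarter columns in first-appearance order: 2022Q1, 2022Q2, 2022Q4, 2022Q3; column 3 is 2022Q4.
Long rows with region=Pacific, quarter=2022Q4: max(777, 849) = 849.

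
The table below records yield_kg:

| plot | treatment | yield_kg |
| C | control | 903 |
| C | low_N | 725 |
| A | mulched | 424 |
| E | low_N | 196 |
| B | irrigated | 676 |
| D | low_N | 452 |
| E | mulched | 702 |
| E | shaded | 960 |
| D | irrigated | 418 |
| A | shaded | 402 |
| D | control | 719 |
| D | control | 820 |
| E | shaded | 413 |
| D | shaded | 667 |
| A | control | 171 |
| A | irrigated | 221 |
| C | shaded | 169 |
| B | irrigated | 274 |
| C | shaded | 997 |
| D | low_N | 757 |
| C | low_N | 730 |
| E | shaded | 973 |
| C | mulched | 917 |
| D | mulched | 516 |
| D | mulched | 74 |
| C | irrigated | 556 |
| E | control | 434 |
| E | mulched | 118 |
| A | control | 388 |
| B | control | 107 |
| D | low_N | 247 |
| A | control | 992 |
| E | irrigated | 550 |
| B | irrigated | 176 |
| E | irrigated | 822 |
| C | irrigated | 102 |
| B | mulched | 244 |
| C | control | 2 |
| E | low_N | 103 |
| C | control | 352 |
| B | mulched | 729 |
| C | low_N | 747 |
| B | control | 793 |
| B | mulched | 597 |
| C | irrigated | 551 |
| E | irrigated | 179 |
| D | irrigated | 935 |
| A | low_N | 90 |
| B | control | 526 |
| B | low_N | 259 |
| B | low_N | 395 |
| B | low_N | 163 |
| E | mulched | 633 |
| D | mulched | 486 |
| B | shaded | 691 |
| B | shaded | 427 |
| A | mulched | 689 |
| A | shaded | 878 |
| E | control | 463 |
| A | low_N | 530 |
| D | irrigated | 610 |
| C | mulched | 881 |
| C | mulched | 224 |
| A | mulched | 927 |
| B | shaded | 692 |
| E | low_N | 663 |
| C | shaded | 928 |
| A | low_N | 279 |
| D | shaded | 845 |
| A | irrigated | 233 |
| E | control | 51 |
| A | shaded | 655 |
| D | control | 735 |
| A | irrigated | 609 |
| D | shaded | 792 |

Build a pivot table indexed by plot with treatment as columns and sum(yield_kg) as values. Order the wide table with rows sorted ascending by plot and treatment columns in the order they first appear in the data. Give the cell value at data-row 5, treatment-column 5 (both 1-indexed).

With rows sorted ascending by plot, row 5 is plot=E. treatment columns in first-appearance order: control, low_N, mulched, irrigated, shaded; column 5 is shaded.
Long rows with plot=E, treatment=shaded: 960 + 413 + 973 = 2346.

2346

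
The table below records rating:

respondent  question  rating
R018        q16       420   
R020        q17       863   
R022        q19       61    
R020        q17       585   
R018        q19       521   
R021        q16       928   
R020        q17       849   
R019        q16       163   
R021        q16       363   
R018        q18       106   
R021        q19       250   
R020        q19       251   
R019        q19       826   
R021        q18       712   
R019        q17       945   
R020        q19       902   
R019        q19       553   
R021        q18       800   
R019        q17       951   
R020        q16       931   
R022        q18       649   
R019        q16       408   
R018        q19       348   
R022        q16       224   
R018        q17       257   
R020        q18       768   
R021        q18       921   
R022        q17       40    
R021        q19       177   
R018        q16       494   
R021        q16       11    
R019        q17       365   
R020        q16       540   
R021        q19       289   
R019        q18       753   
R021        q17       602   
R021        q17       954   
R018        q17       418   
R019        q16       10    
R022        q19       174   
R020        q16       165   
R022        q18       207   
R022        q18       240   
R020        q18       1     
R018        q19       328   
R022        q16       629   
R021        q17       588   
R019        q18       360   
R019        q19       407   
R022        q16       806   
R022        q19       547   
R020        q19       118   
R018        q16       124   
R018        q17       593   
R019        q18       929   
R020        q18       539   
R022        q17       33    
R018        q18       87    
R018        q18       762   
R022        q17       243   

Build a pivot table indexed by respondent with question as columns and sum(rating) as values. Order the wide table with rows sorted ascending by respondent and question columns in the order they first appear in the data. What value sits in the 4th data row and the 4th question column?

With rows sorted ascending by respondent, row 4 is respondent=R021. question columns in first-appearance order: q16, q17, q19, q18; column 4 is q18.
Long rows with respondent=R021, question=q18: 712 + 800 + 921 = 2433.

2433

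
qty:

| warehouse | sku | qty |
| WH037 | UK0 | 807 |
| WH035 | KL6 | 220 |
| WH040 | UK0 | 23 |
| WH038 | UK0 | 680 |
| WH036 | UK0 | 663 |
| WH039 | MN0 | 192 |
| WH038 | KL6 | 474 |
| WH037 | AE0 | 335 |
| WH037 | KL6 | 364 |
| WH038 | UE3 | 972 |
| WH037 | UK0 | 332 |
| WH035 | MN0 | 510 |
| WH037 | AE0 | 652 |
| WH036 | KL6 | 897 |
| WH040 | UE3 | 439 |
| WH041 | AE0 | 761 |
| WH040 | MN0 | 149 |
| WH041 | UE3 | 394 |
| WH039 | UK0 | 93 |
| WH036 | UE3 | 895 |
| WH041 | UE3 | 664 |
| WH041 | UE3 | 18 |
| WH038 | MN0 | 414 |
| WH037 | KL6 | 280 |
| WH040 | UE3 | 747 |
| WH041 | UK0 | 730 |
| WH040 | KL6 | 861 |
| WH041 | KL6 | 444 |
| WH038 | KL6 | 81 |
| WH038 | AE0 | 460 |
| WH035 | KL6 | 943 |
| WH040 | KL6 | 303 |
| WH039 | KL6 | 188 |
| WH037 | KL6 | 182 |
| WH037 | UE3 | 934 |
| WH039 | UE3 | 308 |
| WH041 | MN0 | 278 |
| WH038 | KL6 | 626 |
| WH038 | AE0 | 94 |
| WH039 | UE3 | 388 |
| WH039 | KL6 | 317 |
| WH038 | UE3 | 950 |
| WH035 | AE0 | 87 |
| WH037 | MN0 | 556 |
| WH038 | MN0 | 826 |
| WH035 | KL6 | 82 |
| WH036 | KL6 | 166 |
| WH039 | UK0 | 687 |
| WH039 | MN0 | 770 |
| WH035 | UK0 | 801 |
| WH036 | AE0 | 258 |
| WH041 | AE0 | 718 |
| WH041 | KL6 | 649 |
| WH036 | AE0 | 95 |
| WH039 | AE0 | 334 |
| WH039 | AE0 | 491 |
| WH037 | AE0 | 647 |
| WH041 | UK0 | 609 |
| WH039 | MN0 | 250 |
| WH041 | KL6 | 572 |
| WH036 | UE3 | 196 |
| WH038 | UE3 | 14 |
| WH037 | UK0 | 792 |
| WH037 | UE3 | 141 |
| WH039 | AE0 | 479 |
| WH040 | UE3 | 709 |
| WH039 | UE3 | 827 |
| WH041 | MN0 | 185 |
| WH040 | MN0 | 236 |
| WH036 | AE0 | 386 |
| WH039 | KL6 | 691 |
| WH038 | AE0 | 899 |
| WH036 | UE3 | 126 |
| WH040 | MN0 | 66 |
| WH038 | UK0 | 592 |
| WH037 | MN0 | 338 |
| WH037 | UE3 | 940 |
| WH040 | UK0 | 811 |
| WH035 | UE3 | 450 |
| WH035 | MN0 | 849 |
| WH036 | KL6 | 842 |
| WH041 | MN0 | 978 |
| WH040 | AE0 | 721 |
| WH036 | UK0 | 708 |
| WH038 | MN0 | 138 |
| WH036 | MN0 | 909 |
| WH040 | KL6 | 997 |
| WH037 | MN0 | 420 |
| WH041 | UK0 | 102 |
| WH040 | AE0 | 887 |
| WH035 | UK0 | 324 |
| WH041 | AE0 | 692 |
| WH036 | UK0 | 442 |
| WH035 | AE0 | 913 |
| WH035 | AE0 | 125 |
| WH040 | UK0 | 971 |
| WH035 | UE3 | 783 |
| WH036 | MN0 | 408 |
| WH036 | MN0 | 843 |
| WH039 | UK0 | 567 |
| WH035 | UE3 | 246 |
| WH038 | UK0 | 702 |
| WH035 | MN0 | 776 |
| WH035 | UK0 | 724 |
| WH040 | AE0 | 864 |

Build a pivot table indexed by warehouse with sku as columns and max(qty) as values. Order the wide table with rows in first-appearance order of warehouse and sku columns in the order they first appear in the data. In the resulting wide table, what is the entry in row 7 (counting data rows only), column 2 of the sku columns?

With rows in first-appearance order of warehouse, row 7 is warehouse=WH041. sku columns in first-appearance order: UK0, KL6, MN0, AE0, UE3; column 2 is KL6.
Long rows with warehouse=WH041, sku=KL6: max(444, 649, 572) = 649.

649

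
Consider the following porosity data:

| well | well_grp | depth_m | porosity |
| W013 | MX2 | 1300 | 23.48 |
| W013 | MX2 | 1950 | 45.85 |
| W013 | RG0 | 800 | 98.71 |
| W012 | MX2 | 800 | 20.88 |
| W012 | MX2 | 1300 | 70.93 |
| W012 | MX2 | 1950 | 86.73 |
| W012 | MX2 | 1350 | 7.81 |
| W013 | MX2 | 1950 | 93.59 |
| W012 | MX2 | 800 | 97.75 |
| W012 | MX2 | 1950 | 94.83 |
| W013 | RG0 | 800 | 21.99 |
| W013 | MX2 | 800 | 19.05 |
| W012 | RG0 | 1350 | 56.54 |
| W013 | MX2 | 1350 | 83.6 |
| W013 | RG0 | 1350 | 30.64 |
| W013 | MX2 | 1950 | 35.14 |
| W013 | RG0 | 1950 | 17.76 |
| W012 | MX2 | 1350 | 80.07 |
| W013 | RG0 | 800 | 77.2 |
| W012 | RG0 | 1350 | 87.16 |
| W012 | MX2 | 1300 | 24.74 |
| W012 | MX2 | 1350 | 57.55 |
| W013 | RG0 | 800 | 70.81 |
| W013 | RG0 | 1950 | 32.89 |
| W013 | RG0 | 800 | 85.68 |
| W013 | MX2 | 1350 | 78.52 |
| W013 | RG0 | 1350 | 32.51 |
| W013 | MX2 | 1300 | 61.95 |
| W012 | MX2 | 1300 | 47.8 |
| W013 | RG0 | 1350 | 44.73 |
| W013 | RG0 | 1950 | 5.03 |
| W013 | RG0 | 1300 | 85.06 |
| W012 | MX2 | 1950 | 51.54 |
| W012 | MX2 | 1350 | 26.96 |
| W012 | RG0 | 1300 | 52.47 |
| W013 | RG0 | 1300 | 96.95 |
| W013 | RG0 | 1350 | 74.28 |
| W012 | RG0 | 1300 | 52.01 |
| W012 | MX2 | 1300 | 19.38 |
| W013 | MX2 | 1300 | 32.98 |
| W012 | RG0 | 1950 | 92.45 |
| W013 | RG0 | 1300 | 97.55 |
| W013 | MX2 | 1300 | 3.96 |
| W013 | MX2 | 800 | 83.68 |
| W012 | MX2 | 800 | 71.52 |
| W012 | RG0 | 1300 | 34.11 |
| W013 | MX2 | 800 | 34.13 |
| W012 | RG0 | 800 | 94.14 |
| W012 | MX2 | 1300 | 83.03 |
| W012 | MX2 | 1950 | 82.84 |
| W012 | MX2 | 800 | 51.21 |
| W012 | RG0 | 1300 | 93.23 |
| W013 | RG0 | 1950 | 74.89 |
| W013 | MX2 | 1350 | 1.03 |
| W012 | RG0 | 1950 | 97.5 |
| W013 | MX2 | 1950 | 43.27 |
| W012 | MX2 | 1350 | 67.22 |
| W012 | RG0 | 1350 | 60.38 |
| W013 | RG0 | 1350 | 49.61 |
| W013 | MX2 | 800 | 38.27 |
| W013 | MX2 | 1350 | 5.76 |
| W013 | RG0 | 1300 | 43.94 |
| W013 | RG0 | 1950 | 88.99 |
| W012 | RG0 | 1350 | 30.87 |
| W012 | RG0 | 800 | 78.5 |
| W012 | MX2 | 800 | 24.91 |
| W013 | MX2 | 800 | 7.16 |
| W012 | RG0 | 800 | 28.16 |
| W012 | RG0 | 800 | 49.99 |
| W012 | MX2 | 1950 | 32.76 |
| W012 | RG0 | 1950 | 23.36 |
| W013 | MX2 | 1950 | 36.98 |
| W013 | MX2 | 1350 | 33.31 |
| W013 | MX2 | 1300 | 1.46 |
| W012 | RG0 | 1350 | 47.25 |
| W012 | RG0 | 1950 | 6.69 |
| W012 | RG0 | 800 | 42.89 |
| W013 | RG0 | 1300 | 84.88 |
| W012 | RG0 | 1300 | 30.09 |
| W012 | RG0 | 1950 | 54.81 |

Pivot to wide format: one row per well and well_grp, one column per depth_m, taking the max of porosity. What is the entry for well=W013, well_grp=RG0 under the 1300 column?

Rows with well=W013, well_grp=RG0 and depth_m=1300: porosity values are 85.06, 96.95, 97.55, 43.94, 84.88.
max(85.06, 96.95, 97.55, 43.94, 84.88) = 97.55.

97.55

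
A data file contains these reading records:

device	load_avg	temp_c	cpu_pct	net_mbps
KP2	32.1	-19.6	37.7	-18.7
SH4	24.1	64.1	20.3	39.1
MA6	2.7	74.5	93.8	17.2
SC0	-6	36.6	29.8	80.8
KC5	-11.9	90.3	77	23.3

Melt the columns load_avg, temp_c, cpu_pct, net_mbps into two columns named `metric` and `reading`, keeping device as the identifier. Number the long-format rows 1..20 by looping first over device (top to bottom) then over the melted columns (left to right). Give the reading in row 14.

20 rows total (5 × 4). Row 14: index ⌊(14-1)/4⌋ = 3 into device → SC0; (14-1) mod 4 = 1 into the melted columns → temp_c.
So row 14 is (SC0, temp_c, 36.6); reading = 36.6.

36.6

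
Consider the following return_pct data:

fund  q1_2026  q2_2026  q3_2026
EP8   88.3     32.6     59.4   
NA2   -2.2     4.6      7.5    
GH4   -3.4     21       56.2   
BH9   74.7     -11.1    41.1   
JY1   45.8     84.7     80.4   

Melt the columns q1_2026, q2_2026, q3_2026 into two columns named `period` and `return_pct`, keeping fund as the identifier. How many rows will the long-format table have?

15

5 fund values × 3 melted columns = 15 rows.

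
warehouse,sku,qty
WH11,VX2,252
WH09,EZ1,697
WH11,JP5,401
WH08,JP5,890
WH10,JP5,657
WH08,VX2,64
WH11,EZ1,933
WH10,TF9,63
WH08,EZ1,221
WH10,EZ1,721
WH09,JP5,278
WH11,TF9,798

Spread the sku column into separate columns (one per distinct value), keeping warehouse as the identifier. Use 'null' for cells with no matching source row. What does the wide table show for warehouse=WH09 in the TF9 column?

No long-format row has warehouse=WH09 and sku=TF9, so the cell is null.

null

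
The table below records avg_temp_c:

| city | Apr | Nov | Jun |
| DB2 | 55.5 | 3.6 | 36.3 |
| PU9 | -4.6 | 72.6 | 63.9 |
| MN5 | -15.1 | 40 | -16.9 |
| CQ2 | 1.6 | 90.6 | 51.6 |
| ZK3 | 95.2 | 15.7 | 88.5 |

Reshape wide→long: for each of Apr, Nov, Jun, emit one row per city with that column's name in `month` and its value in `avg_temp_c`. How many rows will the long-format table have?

5 city values × 3 melted columns = 15 rows.

15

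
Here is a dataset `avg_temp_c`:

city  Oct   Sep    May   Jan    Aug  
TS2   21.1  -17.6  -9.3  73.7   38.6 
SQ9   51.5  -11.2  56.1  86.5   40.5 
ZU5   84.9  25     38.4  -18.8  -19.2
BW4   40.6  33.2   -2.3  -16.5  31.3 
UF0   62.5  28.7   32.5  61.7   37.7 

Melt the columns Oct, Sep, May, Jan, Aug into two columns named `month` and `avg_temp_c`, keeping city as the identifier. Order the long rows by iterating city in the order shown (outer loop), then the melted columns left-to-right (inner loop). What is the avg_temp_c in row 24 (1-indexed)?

25 rows total (5 × 5). Row 24: index ⌊(24-1)/5⌋ = 4 into city → UF0; (24-1) mod 5 = 3 into the melted columns → Jan.
So row 24 is (UF0, Jan, 61.7); avg_temp_c = 61.7.

61.7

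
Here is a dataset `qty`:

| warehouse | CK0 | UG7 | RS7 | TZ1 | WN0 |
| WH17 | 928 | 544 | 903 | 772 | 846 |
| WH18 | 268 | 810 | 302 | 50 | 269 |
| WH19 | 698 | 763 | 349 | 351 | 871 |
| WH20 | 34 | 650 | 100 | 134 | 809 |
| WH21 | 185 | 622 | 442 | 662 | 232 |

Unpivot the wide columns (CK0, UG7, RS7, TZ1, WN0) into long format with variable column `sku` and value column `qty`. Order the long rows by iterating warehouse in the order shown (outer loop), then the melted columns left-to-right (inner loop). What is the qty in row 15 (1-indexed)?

25 rows total (5 × 5). Row 15: index ⌊(15-1)/5⌋ = 2 into warehouse → WH19; (15-1) mod 5 = 4 into the melted columns → WN0.
So row 15 is (WH19, WN0, 871); qty = 871.

871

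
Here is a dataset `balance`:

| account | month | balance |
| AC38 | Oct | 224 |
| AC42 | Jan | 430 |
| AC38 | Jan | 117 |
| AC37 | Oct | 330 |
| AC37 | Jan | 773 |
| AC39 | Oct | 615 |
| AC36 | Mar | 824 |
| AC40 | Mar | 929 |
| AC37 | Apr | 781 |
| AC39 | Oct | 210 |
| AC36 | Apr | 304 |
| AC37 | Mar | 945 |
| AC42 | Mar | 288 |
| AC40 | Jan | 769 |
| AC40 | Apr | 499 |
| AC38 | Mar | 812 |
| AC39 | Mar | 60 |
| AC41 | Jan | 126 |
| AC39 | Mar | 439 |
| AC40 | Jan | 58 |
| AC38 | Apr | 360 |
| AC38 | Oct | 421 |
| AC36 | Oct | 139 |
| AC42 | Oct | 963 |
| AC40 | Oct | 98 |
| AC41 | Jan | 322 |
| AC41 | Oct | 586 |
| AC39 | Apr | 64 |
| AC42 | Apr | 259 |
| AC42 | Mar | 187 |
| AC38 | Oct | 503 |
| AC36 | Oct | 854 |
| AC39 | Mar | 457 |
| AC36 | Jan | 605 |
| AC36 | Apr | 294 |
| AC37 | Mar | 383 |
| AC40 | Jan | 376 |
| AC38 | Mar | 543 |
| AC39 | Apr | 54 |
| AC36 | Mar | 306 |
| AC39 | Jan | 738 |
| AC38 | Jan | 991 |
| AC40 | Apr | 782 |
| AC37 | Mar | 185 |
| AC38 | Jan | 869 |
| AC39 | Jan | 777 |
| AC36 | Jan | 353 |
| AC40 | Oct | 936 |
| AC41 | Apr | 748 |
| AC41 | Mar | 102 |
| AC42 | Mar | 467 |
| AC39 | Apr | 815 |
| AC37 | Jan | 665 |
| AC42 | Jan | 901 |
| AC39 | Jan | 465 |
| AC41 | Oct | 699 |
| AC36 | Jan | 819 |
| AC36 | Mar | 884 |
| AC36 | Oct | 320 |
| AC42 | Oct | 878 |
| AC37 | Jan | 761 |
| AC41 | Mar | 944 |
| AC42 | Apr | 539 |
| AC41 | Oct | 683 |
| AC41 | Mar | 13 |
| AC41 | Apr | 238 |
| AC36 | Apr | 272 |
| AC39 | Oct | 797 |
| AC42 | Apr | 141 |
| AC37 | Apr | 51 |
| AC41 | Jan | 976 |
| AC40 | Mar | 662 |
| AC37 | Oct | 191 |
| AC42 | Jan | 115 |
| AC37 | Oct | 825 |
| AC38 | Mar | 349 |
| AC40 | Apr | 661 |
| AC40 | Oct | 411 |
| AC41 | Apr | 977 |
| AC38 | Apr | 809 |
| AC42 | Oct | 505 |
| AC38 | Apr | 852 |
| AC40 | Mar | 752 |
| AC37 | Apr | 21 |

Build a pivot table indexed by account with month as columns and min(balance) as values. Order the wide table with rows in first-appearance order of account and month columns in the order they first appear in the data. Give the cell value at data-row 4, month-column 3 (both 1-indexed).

60

With rows in first-appearance order of account, row 4 is account=AC39. month columns in first-appearance order: Oct, Jan, Mar, Apr; column 3 is Mar.
Long rows with account=AC39, month=Mar: min(60, 439, 457) = 60.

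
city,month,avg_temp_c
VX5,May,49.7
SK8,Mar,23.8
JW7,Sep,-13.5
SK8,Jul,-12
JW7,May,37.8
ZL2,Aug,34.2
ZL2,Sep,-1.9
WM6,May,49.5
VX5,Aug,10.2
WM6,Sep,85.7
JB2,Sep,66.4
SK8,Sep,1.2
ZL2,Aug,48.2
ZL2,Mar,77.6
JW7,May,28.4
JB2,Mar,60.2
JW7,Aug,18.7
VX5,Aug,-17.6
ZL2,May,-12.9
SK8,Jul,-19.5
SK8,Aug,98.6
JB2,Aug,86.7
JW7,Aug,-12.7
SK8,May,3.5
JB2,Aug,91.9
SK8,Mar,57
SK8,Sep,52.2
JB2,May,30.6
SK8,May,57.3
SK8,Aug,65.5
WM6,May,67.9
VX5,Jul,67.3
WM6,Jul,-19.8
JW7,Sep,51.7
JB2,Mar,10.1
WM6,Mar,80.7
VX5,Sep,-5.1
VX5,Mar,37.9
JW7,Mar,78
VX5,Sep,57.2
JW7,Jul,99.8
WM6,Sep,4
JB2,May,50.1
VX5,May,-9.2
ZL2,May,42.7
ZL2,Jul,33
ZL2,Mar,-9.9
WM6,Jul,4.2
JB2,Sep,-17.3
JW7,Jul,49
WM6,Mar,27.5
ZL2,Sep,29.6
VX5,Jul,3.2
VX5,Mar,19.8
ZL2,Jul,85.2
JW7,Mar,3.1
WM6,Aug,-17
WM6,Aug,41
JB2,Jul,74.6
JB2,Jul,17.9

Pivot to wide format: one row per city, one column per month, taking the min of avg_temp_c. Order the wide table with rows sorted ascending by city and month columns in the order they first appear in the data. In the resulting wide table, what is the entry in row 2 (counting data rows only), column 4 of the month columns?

49

With rows sorted ascending by city, row 2 is city=JW7. month columns in first-appearance order: May, Mar, Sep, Jul, Aug; column 4 is Jul.
Long rows with city=JW7, month=Jul: min(99.8, 49) = 49.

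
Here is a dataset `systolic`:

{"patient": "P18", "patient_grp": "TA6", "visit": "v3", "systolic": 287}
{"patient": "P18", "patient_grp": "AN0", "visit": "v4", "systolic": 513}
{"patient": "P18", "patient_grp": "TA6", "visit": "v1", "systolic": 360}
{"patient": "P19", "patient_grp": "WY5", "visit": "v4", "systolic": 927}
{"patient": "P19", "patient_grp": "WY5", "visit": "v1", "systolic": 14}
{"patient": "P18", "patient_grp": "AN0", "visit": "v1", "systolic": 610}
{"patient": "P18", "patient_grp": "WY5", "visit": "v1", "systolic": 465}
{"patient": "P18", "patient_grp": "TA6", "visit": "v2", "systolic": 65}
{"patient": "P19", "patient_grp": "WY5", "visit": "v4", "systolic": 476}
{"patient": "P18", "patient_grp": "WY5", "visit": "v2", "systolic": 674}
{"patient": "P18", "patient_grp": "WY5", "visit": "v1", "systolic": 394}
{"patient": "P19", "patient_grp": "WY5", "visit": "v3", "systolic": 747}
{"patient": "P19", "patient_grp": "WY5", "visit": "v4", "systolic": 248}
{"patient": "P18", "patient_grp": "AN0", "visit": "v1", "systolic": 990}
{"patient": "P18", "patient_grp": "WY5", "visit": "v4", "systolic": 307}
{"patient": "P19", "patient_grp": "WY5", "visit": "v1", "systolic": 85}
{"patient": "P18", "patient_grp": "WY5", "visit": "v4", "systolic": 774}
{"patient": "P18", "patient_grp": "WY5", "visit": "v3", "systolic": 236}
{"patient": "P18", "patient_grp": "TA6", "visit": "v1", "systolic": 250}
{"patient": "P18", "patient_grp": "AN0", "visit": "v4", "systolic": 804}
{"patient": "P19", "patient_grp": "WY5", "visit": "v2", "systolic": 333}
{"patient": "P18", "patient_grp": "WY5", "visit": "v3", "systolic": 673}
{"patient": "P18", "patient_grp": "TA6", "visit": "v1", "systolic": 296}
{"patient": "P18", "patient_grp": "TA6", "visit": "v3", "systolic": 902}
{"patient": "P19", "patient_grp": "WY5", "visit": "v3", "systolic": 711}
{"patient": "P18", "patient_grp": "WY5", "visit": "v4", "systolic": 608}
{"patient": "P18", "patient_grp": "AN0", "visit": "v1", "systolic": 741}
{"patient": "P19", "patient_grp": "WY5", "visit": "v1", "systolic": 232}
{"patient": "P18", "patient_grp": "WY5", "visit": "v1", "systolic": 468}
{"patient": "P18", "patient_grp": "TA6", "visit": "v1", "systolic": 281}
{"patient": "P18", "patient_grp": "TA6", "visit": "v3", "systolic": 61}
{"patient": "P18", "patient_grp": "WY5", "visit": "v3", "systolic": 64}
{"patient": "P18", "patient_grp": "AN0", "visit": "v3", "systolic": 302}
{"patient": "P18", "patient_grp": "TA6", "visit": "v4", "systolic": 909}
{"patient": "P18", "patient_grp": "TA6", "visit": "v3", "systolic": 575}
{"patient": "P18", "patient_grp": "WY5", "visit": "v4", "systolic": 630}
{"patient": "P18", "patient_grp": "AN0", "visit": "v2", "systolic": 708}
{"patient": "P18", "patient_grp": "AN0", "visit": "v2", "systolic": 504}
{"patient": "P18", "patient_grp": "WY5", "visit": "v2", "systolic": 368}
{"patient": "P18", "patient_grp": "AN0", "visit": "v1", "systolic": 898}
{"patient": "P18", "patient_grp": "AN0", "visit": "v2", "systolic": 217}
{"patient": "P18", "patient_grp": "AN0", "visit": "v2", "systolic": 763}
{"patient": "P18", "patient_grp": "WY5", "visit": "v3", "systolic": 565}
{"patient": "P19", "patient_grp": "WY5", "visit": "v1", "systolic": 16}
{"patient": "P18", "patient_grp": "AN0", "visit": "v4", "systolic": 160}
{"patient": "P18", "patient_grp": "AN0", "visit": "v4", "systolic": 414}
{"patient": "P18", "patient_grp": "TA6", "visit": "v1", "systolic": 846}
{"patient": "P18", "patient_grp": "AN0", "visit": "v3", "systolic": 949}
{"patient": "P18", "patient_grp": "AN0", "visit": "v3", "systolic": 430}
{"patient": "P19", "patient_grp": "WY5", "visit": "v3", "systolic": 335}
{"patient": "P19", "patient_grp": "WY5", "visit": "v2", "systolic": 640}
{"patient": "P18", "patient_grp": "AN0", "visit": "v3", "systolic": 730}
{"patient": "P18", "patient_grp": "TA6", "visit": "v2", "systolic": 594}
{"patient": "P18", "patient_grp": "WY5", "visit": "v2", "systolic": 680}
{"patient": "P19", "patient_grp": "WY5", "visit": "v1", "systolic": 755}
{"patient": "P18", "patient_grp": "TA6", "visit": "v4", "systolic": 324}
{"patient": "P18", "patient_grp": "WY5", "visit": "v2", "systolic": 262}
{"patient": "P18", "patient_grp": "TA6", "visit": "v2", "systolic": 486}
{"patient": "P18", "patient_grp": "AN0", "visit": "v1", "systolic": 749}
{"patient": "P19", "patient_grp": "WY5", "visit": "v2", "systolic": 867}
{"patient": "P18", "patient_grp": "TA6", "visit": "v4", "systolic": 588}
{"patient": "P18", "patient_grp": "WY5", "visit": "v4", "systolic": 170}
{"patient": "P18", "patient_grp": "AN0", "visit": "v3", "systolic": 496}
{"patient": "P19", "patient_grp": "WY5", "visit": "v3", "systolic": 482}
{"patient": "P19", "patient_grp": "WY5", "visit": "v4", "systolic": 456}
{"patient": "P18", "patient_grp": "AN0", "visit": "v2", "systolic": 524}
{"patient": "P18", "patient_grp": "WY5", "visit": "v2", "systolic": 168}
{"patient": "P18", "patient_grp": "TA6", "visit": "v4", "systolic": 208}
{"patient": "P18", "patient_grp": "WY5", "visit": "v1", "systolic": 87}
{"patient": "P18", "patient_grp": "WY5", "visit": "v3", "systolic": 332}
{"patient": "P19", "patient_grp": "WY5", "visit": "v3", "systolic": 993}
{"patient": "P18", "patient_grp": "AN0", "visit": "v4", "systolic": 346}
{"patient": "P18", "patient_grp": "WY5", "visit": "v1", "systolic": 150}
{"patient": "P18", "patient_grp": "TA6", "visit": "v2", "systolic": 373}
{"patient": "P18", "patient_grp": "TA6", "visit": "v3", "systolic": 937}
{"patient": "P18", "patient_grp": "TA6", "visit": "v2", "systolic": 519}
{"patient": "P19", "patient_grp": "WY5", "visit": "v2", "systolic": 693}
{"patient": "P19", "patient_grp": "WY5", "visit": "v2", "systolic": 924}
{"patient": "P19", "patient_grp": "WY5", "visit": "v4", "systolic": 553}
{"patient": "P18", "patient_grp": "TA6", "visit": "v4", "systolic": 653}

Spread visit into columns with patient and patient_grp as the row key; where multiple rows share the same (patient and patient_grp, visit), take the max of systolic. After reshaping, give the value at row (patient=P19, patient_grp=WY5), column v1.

Rows with patient=P19, patient_grp=WY5 and visit=v1: systolic values are 14, 85, 232, 16, 755.
max(14, 85, 232, 16, 755) = 755.

755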